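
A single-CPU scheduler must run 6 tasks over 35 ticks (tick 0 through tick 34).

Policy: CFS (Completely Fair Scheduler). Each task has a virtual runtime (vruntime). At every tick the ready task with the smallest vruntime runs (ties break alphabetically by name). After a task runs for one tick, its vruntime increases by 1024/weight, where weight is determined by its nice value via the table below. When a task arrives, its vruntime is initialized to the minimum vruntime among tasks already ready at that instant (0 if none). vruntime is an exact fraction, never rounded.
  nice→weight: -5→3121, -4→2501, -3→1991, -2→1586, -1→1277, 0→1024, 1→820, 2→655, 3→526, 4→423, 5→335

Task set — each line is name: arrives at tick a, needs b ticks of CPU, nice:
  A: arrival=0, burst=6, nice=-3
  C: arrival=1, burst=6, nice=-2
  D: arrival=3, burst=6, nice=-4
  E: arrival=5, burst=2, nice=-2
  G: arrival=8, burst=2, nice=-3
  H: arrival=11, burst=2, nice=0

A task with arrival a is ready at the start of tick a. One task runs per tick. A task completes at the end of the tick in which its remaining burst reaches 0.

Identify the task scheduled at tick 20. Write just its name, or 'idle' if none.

running at tick 20 = H

t=0: vr[A=0] → run A
t=1: vr[A=1024/1991 C=1024/1991] → run A
t=2: vr[A=2048/1991 C=1024/1991] → run C
t=3: vr[A=2048/1991 C=1831424/1578863 D=2048/1991] → run A
t=4: vr[A=3072/1991 C=1831424/1578863 D=2048/1991] → run D
t=5: vr[A=3072/1991 C=1831424/1578863 D=7160832/4979491 E=1831424/1578863] → run C
t=6: vr[A=3072/1991 C=2850816/1578863 D=7160832/4979491 E=1831424/1578863] → run E
t=7: vr[A=3072/1991 C=2850816/1578863 D=7160832/4979491 E=2850816/1578863] → run D
t=8: vr[A=3072/1991 C=2850816/1578863 D=9199616/4979491 E=2850816/1578863 G=3072/1991] → run A
t=9: vr[A=4096/1991 C=2850816/1578863 D=9199616/4979491 E=2850816/1578863 G=3072/1991] → run G
t=10: vr[A=4096/1991 C=2850816/1578863 D=9199616/4979491 E=2850816/1578863 G=4096/1991] → run C
t=11: vr[A=4096/1991 C=3870208/1578863 D=9199616/4979491 E=2850816/1578863 G=4096/1991 H=2850816/1578863] → run E
t=12: vr[A=4096/1991 C=3870208/1578863 D=9199616/4979491 G=4096/1991 H=2850816/1578863] → run H
t=13: vr[A=4096/1991 C=3870208/1578863 D=9199616/4979491 G=4096/1991 H=4429679/1578863] → run D
t=14: vr[A=4096/1991 C=3870208/1578863 D=11238400/4979491 G=4096/1991 H=4429679/1578863] → run A
t=15: vr[A=5120/1991 C=3870208/1578863 D=11238400/4979491 G=4096/1991 H=4429679/1578863] → run G
t=16: vr[A=5120/1991 C=3870208/1578863 D=11238400/4979491 H=4429679/1578863] → run D
t=17: vr[A=5120/1991 C=3870208/1578863 D=13277184/4979491 H=4429679/1578863] → run C
t=18: vr[A=5120/1991 C=4889600/1578863 D=13277184/4979491 H=4429679/1578863] → run A
t=19: vr[C=4889600/1578863 D=13277184/4979491 H=4429679/1578863] → run D
t=20: vr[C=4889600/1578863 D=15315968/4979491 H=4429679/1578863] → run H
t=21: vr[C=4889600/1578863 D=15315968/4979491] → run D
t=22: vr[C=4889600/1578863] → run C
t=23: vr[C=5908992/1578863] → run C
t=24: (idle)
t=25: (idle)
t=26: (idle)
t=27: (idle)
t=28: (idle)
t=29: (idle)
t=30: (idle)
t=31: (idle)
t=32: (idle)
t=33: (idle)
t=34: (idle)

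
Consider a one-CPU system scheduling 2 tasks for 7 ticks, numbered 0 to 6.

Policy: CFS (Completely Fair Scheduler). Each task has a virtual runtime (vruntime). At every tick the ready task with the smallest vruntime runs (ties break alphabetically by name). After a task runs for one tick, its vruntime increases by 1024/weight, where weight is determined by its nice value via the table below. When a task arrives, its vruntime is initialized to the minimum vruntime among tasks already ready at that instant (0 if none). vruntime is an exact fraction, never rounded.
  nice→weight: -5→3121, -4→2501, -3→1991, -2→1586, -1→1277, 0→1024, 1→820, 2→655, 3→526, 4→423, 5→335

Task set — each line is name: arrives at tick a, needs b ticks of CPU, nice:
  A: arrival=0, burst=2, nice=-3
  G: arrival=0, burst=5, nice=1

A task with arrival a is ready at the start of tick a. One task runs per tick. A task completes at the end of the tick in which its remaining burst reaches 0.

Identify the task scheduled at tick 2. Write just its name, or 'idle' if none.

running at tick 2 = A

t=0: vr[A=0 G=0] → run A
t=1: vr[A=1024/1991 G=0] → run G
t=2: vr[A=1024/1991 G=256/205] → run A
t=3: vr[G=256/205] → run G
t=4: vr[G=512/205] → run G
t=5: vr[G=768/205] → run G
t=6: vr[G=1024/205] → run G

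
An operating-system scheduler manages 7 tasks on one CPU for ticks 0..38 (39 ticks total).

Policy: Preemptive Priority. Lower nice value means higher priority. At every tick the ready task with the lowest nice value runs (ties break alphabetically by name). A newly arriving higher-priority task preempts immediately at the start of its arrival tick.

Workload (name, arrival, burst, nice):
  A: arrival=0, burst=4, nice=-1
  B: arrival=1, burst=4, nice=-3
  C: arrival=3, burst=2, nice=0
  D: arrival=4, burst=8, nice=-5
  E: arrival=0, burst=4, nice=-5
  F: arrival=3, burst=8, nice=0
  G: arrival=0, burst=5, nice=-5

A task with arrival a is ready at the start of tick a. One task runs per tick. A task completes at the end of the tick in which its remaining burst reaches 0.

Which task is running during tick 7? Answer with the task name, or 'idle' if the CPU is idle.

running at tick 7 = D

t=0: ready={A,E,G} → run E
t=1: ready={A,B,E,G} → run E
t=2: ready={A,B,E,G} → run E
t=3: ready={A,B,C,E,F,G} → run E
t=4: ready={A,B,C,D,F,G} → run D
t=5: ready={A,B,C,D,F,G} → run D
t=6: ready={A,B,C,D,F,G} → run D
t=7: ready={A,B,C,D,F,G} → run D
t=8: ready={A,B,C,D,F,G} → run D
t=9: ready={A,B,C,D,F,G} → run D
t=10: ready={A,B,C,D,F,G} → run D
t=11: ready={A,B,C,D,F,G} → run D
t=12: ready={A,B,C,F,G} → run G
t=13: ready={A,B,C,F,G} → run G
t=14: ready={A,B,C,F,G} → run G
t=15: ready={A,B,C,F,G} → run G
t=16: ready={A,B,C,F,G} → run G
t=17: ready={A,B,C,F} → run B
t=18: ready={A,B,C,F} → run B
t=19: ready={A,B,C,F} → run B
t=20: ready={A,B,C,F} → run B
t=21: ready={A,C,F} → run A
t=22: ready={A,C,F} → run A
t=23: ready={A,C,F} → run A
t=24: ready={A,C,F} → run A
t=25: ready={C,F} → run C
t=26: ready={C,F} → run C
t=27: ready={F} → run F
t=28: ready={F} → run F
t=29: ready={F} → run F
t=30: ready={F} → run F
t=31: ready={F} → run F
t=32: ready={F} → run F
t=33: ready={F} → run F
t=34: ready={F} → run F
t=35: (idle)
t=36: (idle)
t=37: (idle)
t=38: (idle)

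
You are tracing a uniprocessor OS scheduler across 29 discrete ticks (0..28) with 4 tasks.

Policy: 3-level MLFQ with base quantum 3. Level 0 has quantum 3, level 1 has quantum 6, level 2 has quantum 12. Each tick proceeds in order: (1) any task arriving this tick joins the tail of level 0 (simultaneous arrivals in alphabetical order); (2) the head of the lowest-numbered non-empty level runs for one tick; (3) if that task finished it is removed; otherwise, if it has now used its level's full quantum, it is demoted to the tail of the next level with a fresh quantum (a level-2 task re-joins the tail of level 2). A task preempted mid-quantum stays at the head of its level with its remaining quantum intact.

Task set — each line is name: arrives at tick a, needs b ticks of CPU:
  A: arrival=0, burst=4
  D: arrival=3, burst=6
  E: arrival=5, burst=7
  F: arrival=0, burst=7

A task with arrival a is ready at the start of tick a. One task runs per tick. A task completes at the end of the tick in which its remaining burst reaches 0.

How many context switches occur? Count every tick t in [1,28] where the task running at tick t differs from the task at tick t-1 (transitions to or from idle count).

context switches = 8

t=0: L0/L1/L2 = AF/-/- → run A
t=1: L0/L1/L2 = AF/-/- → run A
t=2: L0/L1/L2 = AF/-/- → run A
t=3: L0/L1/L2 = FD/A/- → run F
t=4: L0/L1/L2 = FD/A/- → run F
t=5: L0/L1/L2 = FDE/A/- → run F
t=6: L0/L1/L2 = DE/AF/- → run D
t=7: L0/L1/L2 = DE/AF/- → run D
t=8: L0/L1/L2 = DE/AF/- → run D
t=9: L0/L1/L2 = E/AFD/- → run E
t=10: L0/L1/L2 = E/AFD/- → run E
t=11: L0/L1/L2 = E/AFD/- → run E
t=12: L0/L1/L2 = -/AFDE/- → run A
t=13: L0/L1/L2 = -/FDE/- → run F
t=14: L0/L1/L2 = -/FDE/- → run F
t=15: L0/L1/L2 = -/FDE/- → run F
t=16: L0/L1/L2 = -/FDE/- → run F
t=17: L0/L1/L2 = -/DE/- → run D
t=18: L0/L1/L2 = -/DE/- → run D
t=19: L0/L1/L2 = -/DE/- → run D
t=20: L0/L1/L2 = -/E/- → run E
t=21: L0/L1/L2 = -/E/- → run E
t=22: L0/L1/L2 = -/E/- → run E
t=23: L0/L1/L2 = -/E/- → run E
t=24: (idle)
t=25: (idle)
t=26: (idle)
t=27: (idle)
t=28: (idle)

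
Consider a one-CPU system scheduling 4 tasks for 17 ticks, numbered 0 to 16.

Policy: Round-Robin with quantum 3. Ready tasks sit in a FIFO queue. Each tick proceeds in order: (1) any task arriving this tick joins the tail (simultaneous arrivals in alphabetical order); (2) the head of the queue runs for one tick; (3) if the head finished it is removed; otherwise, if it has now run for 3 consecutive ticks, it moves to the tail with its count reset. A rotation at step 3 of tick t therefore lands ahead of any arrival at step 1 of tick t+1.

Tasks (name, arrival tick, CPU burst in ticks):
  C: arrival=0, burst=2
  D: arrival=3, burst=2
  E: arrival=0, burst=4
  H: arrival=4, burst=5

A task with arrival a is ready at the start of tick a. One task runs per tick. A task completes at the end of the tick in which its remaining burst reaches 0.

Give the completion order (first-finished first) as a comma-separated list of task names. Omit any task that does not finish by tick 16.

completion order = C, D, E, H

t=0: queue=[C,E] q_used=0 → run C
t=1: queue=[C,E] q_used=1 → run C
t=2: queue=[E] q_used=0 → run E
t=3: queue=[E,D] q_used=1 → run E
t=4: queue=[E,D,H] q_used=2 → run E
t=5: queue=[D,H,E] q_used=0 → run D
t=6: queue=[D,H,E] q_used=1 → run D
t=7: queue=[H,E] q_used=0 → run H
t=8: queue=[H,E] q_used=1 → run H
t=9: queue=[H,E] q_used=2 → run H
t=10: queue=[E,H] q_used=0 → run E
t=11: queue=[H] q_used=0 → run H
t=12: queue=[H] q_used=1 → run H
t=13: (idle)
t=14: (idle)
t=15: (idle)
t=16: (idle)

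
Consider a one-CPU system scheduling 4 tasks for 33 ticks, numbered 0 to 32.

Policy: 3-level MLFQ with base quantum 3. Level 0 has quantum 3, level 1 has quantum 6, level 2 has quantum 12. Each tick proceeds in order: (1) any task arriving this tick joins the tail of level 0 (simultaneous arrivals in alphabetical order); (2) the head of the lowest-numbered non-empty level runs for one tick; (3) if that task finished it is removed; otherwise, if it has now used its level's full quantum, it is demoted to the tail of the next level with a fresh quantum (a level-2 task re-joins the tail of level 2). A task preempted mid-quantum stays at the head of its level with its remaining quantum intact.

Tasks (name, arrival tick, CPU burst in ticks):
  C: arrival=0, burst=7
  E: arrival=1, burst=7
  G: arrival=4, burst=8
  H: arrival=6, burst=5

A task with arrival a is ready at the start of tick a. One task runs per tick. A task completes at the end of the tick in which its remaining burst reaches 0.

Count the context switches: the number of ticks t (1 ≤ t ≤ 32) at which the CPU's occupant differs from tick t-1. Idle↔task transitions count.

t=0: L0/L1/L2 = C/-/- → run C
t=1: L0/L1/L2 = CE/-/- → run C
t=2: L0/L1/L2 = CE/-/- → run C
t=3: L0/L1/L2 = E/C/- → run E
t=4: L0/L1/L2 = EG/C/- → run E
t=5: L0/L1/L2 = EG/C/- → run E
t=6: L0/L1/L2 = GH/CE/- → run G
t=7: L0/L1/L2 = GH/CE/- → run G
t=8: L0/L1/L2 = GH/CE/- → run G
t=9: L0/L1/L2 = H/CEG/- → run H
t=10: L0/L1/L2 = H/CEG/- → run H
t=11: L0/L1/L2 = H/CEG/- → run H
t=12: L0/L1/L2 = -/CEGH/- → run C
t=13: L0/L1/L2 = -/CEGH/- → run C
t=14: L0/L1/L2 = -/CEGH/- → run C
t=15: L0/L1/L2 = -/CEGH/- → run C
t=16: L0/L1/L2 = -/EGH/- → run E
t=17: L0/L1/L2 = -/EGH/- → run E
t=18: L0/L1/L2 = -/EGH/- → run E
t=19: L0/L1/L2 = -/EGH/- → run E
t=20: L0/L1/L2 = -/GH/- → run G
t=21: L0/L1/L2 = -/GH/- → run G
t=22: L0/L1/L2 = -/GH/- → run G
t=23: L0/L1/L2 = -/GH/- → run G
t=24: L0/L1/L2 = -/GH/- → run G
t=25: L0/L1/L2 = -/H/- → run H
t=26: L0/L1/L2 = -/H/- → run H
t=27: (idle)
t=28: (idle)
t=29: (idle)
t=30: (idle)
t=31: (idle)
t=32: (idle)

context switches = 8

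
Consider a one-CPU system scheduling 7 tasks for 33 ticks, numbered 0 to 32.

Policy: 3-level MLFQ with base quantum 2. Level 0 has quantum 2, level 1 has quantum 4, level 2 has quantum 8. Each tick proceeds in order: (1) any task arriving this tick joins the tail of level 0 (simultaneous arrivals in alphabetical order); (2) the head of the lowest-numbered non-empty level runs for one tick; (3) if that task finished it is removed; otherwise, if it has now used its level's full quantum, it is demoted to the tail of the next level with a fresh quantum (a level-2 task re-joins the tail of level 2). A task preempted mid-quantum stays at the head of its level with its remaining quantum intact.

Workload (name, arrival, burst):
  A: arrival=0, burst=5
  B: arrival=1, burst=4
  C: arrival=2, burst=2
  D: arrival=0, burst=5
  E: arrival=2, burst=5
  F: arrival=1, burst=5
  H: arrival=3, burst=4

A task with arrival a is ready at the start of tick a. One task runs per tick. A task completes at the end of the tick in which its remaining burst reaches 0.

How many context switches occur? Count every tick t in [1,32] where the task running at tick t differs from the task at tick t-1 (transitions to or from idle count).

context switches = 13

t=0: L0/L1/L2 = AD/-/- → run A
t=1: L0/L1/L2 = ADBF/-/- → run A
t=2: L0/L1/L2 = DBFCE/A/- → run D
t=3: L0/L1/L2 = DBFCEH/A/- → run D
t=4: L0/L1/L2 = BFCEH/AD/- → run B
t=5: L0/L1/L2 = BFCEH/AD/- → run B
t=6: L0/L1/L2 = FCEH/ADB/- → run F
t=7: L0/L1/L2 = FCEH/ADB/- → run F
t=8: L0/L1/L2 = CEH/ADBF/- → run C
t=9: L0/L1/L2 = CEH/ADBF/- → run C
t=10: L0/L1/L2 = EH/ADBF/- → run E
t=11: L0/L1/L2 = EH/ADBF/- → run E
t=12: L0/L1/L2 = H/ADBFE/- → run H
t=13: L0/L1/L2 = H/ADBFE/- → run H
t=14: L0/L1/L2 = -/ADBFEH/- → run A
t=15: L0/L1/L2 = -/ADBFEH/- → run A
t=16: L0/L1/L2 = -/ADBFEH/- → run A
t=17: L0/L1/L2 = -/DBFEH/- → run D
t=18: L0/L1/L2 = -/DBFEH/- → run D
t=19: L0/L1/L2 = -/DBFEH/- → run D
t=20: L0/L1/L2 = -/BFEH/- → run B
t=21: L0/L1/L2 = -/BFEH/- → run B
t=22: L0/L1/L2 = -/FEH/- → run F
t=23: L0/L1/L2 = -/FEH/- → run F
t=24: L0/L1/L2 = -/FEH/- → run F
t=25: L0/L1/L2 = -/EH/- → run E
t=26: L0/L1/L2 = -/EH/- → run E
t=27: L0/L1/L2 = -/EH/- → run E
t=28: L0/L1/L2 = -/H/- → run H
t=29: L0/L1/L2 = -/H/- → run H
t=30: (idle)
t=31: (idle)
t=32: (idle)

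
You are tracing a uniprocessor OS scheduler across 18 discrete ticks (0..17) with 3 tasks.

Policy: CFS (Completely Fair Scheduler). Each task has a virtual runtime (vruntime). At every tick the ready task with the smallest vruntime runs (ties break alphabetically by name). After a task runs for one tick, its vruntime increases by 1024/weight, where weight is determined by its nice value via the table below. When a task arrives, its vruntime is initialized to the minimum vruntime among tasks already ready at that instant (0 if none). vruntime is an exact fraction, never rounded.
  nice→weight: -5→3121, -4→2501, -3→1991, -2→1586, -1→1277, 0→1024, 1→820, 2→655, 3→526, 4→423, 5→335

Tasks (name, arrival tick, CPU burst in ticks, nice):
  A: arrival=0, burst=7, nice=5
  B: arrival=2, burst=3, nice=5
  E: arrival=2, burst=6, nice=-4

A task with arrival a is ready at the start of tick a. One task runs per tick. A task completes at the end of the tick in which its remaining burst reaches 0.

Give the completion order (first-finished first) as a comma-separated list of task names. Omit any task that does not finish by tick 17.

t=0: vr[A=0] → run A
t=1: vr[A=1024/335] → run A
t=2: vr[A=2048/335 B=2048/335 E=2048/335] → run A
t=3: vr[A=3072/335 B=2048/335 E=2048/335] → run B
t=4: vr[A=3072/335 B=3072/335 E=2048/335] → run E
t=5: vr[A=3072/335 B=3072/335 E=5465088/837835] → run E
t=6: vr[A=3072/335 B=3072/335 E=5808128/837835] → run E
t=7: vr[A=3072/335 B=3072/335 E=6151168/837835] → run E
t=8: vr[A=3072/335 B=3072/335 E=6494208/837835] → run E
t=9: vr[A=3072/335 B=3072/335 E=6837248/837835] → run E
t=10: vr[A=3072/335 B=3072/335] → run A
t=11: vr[A=4096/335 B=3072/335] → run B
t=12: vr[A=4096/335 B=4096/335] → run A
t=13: vr[A=1024/67 B=4096/335] → run B
t=14: vr[A=1024/67] → run A
t=15: vr[A=6144/335] → run A
t=16: (idle)
t=17: (idle)

completion order = E, B, A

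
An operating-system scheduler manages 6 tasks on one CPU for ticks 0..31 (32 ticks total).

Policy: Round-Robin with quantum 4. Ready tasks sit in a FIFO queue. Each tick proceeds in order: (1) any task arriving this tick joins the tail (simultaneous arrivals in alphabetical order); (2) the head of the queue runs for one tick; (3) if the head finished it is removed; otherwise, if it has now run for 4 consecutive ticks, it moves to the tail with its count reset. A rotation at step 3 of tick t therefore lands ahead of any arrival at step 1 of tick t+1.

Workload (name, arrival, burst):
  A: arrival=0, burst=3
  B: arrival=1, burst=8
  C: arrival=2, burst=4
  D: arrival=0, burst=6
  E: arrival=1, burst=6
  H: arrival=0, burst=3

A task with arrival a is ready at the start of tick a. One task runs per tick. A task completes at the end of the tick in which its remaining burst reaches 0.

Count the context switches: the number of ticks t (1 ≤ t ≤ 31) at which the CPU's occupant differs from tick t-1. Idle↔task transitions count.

t=0: queue=[A,D,H] q_used=0 → run A
t=1: queue=[A,D,H,B,E] q_used=1 → run A
t=2: queue=[A,D,H,B,E,C] q_used=2 → run A
t=3: queue=[D,H,B,E,C] q_used=0 → run D
t=4: queue=[D,H,B,E,C] q_used=1 → run D
t=5: queue=[D,H,B,E,C] q_used=2 → run D
t=6: queue=[D,H,B,E,C] q_used=3 → run D
t=7: queue=[H,B,E,C,D] q_used=0 → run H
t=8: queue=[H,B,E,C,D] q_used=1 → run H
t=9: queue=[H,B,E,C,D] q_used=2 → run H
t=10: queue=[B,E,C,D] q_used=0 → run B
t=11: queue=[B,E,C,D] q_used=1 → run B
t=12: queue=[B,E,C,D] q_used=2 → run B
t=13: queue=[B,E,C,D] q_used=3 → run B
t=14: queue=[E,C,D,B] q_used=0 → run E
t=15: queue=[E,C,D,B] q_used=1 → run E
t=16: queue=[E,C,D,B] q_used=2 → run E
t=17: queue=[E,C,D,B] q_used=3 → run E
t=18: queue=[C,D,B,E] q_used=0 → run C
t=19: queue=[C,D,B,E] q_used=1 → run C
t=20: queue=[C,D,B,E] q_used=2 → run C
t=21: queue=[C,D,B,E] q_used=3 → run C
t=22: queue=[D,B,E] q_used=0 → run D
t=23: queue=[D,B,E] q_used=1 → run D
t=24: queue=[B,E] q_used=0 → run B
t=25: queue=[B,E] q_used=1 → run B
t=26: queue=[B,E] q_used=2 → run B
t=27: queue=[B,E] q_used=3 → run B
t=28: queue=[E] q_used=0 → run E
t=29: queue=[E] q_used=1 → run E
t=30: (idle)
t=31: (idle)

context switches = 9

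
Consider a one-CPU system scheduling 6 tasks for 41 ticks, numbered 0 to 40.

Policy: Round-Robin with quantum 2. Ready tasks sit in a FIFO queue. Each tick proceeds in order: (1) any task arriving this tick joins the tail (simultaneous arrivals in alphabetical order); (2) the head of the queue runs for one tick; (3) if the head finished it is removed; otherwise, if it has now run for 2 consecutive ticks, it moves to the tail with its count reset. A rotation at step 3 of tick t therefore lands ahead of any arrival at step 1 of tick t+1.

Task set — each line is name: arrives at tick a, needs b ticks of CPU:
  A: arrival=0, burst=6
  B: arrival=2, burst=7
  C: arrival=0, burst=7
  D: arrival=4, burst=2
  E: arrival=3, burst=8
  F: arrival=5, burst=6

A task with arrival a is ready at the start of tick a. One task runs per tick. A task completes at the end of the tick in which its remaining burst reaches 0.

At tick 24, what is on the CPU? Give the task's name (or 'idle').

t=0: queue=[A,C] q_used=0 → run A
t=1: queue=[A,C] q_used=1 → run A
t=2: queue=[C,A,B] q_used=0 → run C
t=3: queue=[C,A,B,E] q_used=1 → run C
t=4: queue=[A,B,E,C,D] q_used=0 → run A
t=5: queue=[A,B,E,C,D,F] q_used=1 → run A
t=6: queue=[B,E,C,D,F,A] q_used=0 → run B
t=7: queue=[B,E,C,D,F,A] q_used=1 → run B
t=8: queue=[E,C,D,F,A,B] q_used=0 → run E
t=9: queue=[E,C,D,F,A,B] q_used=1 → run E
t=10: queue=[C,D,F,A,B,E] q_used=0 → run C
t=11: queue=[C,D,F,A,B,E] q_used=1 → run C
t=12: queue=[D,F,A,B,E,C] q_used=0 → run D
t=13: queue=[D,F,A,B,E,C] q_used=1 → run D
t=14: queue=[F,A,B,E,C] q_used=0 → run F
t=15: queue=[F,A,B,E,C] q_used=1 → run F
t=16: queue=[A,B,E,C,F] q_used=0 → run A
t=17: queue=[A,B,E,C,F] q_used=1 → run A
t=18: queue=[B,E,C,F] q_used=0 → run B
t=19: queue=[B,E,C,F] q_used=1 → run B
t=20: queue=[E,C,F,B] q_used=0 → run E
t=21: queue=[E,C,F,B] q_used=1 → run E
t=22: queue=[C,F,B,E] q_used=0 → run C
t=23: queue=[C,F,B,E] q_used=1 → run C
t=24: queue=[F,B,E,C] q_used=0 → run F
t=25: queue=[F,B,E,C] q_used=1 → run F
t=26: queue=[B,E,C,F] q_used=0 → run B
t=27: queue=[B,E,C,F] q_used=1 → run B
t=28: queue=[E,C,F,B] q_used=0 → run E
t=29: queue=[E,C,F,B] q_used=1 → run E
t=30: queue=[C,F,B,E] q_used=0 → run C
t=31: queue=[F,B,E] q_used=0 → run F
t=32: queue=[F,B,E] q_used=1 → run F
t=33: queue=[B,E] q_used=0 → run B
t=34: queue=[E] q_used=0 → run E
t=35: queue=[E] q_used=1 → run E
t=36: (idle)
t=37: (idle)
t=38: (idle)
t=39: (idle)
t=40: (idle)

running at tick 24 = F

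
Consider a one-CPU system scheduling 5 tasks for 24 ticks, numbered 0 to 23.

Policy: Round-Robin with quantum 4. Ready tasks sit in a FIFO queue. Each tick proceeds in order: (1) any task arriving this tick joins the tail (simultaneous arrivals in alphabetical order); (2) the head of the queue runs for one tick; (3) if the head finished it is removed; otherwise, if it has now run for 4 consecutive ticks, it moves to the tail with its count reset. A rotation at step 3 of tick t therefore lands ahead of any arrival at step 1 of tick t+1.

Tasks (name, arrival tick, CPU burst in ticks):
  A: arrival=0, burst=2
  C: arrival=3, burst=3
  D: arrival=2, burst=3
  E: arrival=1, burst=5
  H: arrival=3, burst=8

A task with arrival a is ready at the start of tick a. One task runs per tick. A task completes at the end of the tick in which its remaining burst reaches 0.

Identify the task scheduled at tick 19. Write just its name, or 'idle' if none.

t=0: queue=[A] q_used=0 → run A
t=1: queue=[A,E] q_used=1 → run A
t=2: queue=[E,D] q_used=0 → run E
t=3: queue=[E,D,C,H] q_used=1 → run E
t=4: queue=[E,D,C,H] q_used=2 → run E
t=5: queue=[E,D,C,H] q_used=3 → run E
t=6: queue=[D,C,H,E] q_used=0 → run D
t=7: queue=[D,C,H,E] q_used=1 → run D
t=8: queue=[D,C,H,E] q_used=2 → run D
t=9: queue=[C,H,E] q_used=0 → run C
t=10: queue=[C,H,E] q_used=1 → run C
t=11: queue=[C,H,E] q_used=2 → run C
t=12: queue=[H,E] q_used=0 → run H
t=13: queue=[H,E] q_used=1 → run H
t=14: queue=[H,E] q_used=2 → run H
t=15: queue=[H,E] q_used=3 → run H
t=16: queue=[E,H] q_used=0 → run E
t=17: queue=[H] q_used=0 → run H
t=18: queue=[H] q_used=1 → run H
t=19: queue=[H] q_used=2 → run H
t=20: queue=[H] q_used=3 → run H
t=21: (idle)
t=22: (idle)
t=23: (idle)

running at tick 19 = H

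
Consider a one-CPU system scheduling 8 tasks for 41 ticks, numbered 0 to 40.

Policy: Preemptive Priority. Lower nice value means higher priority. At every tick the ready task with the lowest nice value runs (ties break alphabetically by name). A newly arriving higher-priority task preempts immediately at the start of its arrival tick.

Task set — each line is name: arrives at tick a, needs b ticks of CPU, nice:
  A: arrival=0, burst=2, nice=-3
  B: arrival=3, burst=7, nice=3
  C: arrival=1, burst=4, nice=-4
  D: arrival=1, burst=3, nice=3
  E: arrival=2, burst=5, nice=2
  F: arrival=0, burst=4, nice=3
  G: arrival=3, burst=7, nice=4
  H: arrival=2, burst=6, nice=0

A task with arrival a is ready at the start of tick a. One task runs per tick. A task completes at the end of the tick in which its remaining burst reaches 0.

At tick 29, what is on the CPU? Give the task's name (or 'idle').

running at tick 29 = F

t=0: ready={A,F} → run A
t=1: ready={A,C,D,F} → run C
t=2: ready={A,C,D,E,F,H} → run C
t=3: ready={A,B,C,D,E,F,G,H} → run C
t=4: ready={A,B,C,D,E,F,G,H} → run C
t=5: ready={A,B,D,E,F,G,H} → run A
t=6: ready={B,D,E,F,G,H} → run H
t=7: ready={B,D,E,F,G,H} → run H
t=8: ready={B,D,E,F,G,H} → run H
t=9: ready={B,D,E,F,G,H} → run H
t=10: ready={B,D,E,F,G,H} → run H
t=11: ready={B,D,E,F,G,H} → run H
t=12: ready={B,D,E,F,G} → run E
t=13: ready={B,D,E,F,G} → run E
t=14: ready={B,D,E,F,G} → run E
t=15: ready={B,D,E,F,G} → run E
t=16: ready={B,D,E,F,G} → run E
t=17: ready={B,D,F,G} → run B
t=18: ready={B,D,F,G} → run B
t=19: ready={B,D,F,G} → run B
t=20: ready={B,D,F,G} → run B
t=21: ready={B,D,F,G} → run B
t=22: ready={B,D,F,G} → run B
t=23: ready={B,D,F,G} → run B
t=24: ready={D,F,G} → run D
t=25: ready={D,F,G} → run D
t=26: ready={D,F,G} → run D
t=27: ready={F,G} → run F
t=28: ready={F,G} → run F
t=29: ready={F,G} → run F
t=30: ready={F,G} → run F
t=31: ready={G} → run G
t=32: ready={G} → run G
t=33: ready={G} → run G
t=34: ready={G} → run G
t=35: ready={G} → run G
t=36: ready={G} → run G
t=37: ready={G} → run G
t=38: (idle)
t=39: (idle)
t=40: (idle)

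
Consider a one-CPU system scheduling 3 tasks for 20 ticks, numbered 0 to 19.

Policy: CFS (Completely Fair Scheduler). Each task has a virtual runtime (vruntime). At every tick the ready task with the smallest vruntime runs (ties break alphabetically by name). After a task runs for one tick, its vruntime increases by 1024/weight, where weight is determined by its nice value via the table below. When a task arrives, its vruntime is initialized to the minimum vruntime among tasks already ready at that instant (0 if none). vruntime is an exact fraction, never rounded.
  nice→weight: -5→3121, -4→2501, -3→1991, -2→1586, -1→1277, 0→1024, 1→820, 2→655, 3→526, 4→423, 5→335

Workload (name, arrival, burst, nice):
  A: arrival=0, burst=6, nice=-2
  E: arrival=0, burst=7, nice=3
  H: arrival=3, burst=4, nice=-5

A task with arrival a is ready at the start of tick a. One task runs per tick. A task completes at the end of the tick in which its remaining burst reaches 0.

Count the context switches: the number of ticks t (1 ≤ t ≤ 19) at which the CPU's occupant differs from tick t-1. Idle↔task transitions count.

t=0: vr[A=0 E=0] → run A
t=1: vr[A=512/793 E=0] → run E
t=2: vr[A=512/793 E=512/263] → run A
t=3: vr[A=1024/793 E=512/263 H=1024/793] → run A
t=4: vr[A=1536/793 E=512/263 H=1024/793] → run H
t=5: vr[A=1536/793 E=512/263 H=4007936/2474953] → run H
t=6: vr[A=1536/793 E=512/263 H=4819968/2474953] → run A
t=7: vr[A=2048/793 E=512/263 H=4819968/2474953] → run E
t=8: vr[A=2048/793 E=1024/263 H=4819968/2474953] → run H
t=9: vr[A=2048/793 E=1024/263 H=5632000/2474953] → run H
t=10: vr[A=2048/793 E=1024/263] → run A
t=11: vr[A=2560/793 E=1024/263] → run A
t=12: vr[E=1024/263] → run E
t=13: vr[E=1536/263] → run E
t=14: vr[E=2048/263] → run E
t=15: vr[E=2560/263] → run E
t=16: vr[E=3072/263] → run E
t=17: (idle)
t=18: (idle)
t=19: (idle)

context switches = 9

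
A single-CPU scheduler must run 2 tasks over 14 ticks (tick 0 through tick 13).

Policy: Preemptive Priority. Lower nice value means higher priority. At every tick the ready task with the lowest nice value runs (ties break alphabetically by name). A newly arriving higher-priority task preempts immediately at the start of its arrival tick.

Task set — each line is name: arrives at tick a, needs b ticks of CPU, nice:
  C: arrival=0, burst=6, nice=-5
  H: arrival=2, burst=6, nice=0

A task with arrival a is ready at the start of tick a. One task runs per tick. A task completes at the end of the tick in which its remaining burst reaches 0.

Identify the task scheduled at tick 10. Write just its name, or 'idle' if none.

t=0: ready={C} → run C
t=1: ready={C} → run C
t=2: ready={C,H} → run C
t=3: ready={C,H} → run C
t=4: ready={C,H} → run C
t=5: ready={C,H} → run C
t=6: ready={H} → run H
t=7: ready={H} → run H
t=8: ready={H} → run H
t=9: ready={H} → run H
t=10: ready={H} → run H
t=11: ready={H} → run H
t=12: (idle)
t=13: (idle)

running at tick 10 = H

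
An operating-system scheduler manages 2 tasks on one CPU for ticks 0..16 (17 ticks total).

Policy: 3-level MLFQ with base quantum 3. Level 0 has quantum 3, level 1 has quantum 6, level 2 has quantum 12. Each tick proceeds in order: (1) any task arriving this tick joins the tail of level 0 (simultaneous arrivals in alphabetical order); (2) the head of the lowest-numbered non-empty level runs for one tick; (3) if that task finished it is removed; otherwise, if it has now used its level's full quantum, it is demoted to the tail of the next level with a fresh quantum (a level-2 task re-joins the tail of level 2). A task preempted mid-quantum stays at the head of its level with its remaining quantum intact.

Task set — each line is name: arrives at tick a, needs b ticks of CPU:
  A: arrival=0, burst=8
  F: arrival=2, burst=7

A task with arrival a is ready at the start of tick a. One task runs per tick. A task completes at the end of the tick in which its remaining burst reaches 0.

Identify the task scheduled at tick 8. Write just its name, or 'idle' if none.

t=0: L0/L1/L2 = A/-/- → run A
t=1: L0/L1/L2 = A/-/- → run A
t=2: L0/L1/L2 = AF/-/- → run A
t=3: L0/L1/L2 = F/A/- → run F
t=4: L0/L1/L2 = F/A/- → run F
t=5: L0/L1/L2 = F/A/- → run F
t=6: L0/L1/L2 = -/AF/- → run A
t=7: L0/L1/L2 = -/AF/- → run A
t=8: L0/L1/L2 = -/AF/- → run A
t=9: L0/L1/L2 = -/AF/- → run A
t=10: L0/L1/L2 = -/AF/- → run A
t=11: L0/L1/L2 = -/F/- → run F
t=12: L0/L1/L2 = -/F/- → run F
t=13: L0/L1/L2 = -/F/- → run F
t=14: L0/L1/L2 = -/F/- → run F
t=15: (idle)
t=16: (idle)

running at tick 8 = A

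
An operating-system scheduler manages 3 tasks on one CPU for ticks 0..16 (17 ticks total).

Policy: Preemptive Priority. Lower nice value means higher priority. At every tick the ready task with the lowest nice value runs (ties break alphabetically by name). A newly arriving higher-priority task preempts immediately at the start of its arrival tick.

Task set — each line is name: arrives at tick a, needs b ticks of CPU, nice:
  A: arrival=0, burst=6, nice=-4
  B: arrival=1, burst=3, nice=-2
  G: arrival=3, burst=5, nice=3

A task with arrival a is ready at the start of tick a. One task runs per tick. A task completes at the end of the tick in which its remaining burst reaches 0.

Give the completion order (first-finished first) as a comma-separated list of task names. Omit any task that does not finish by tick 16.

t=0: ready={A} → run A
t=1: ready={A,B} → run A
t=2: ready={A,B} → run A
t=3: ready={A,B,G} → run A
t=4: ready={A,B,G} → run A
t=5: ready={A,B,G} → run A
t=6: ready={B,G} → run B
t=7: ready={B,G} → run B
t=8: ready={B,G} → run B
t=9: ready={G} → run G
t=10: ready={G} → run G
t=11: ready={G} → run G
t=12: ready={G} → run G
t=13: ready={G} → run G
t=14: (idle)
t=15: (idle)
t=16: (idle)

completion order = A, B, G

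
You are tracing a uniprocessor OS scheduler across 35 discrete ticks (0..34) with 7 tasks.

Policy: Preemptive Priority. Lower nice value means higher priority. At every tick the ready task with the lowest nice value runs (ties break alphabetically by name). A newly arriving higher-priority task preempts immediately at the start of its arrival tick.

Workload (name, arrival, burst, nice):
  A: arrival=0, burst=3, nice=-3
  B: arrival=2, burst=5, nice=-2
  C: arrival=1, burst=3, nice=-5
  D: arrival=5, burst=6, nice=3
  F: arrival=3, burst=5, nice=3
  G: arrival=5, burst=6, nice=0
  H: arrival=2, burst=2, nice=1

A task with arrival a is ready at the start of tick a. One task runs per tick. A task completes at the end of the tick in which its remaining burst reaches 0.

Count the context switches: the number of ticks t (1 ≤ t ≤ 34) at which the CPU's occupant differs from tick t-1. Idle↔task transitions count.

context switches = 8

t=0: ready={A} → run A
t=1: ready={A,C} → run C
t=2: ready={A,B,C,H} → run C
t=3: ready={A,B,C,F,H} → run C
t=4: ready={A,B,F,H} → run A
t=5: ready={A,B,D,F,G,H} → run A
t=6: ready={B,D,F,G,H} → run B
t=7: ready={B,D,F,G,H} → run B
t=8: ready={B,D,F,G,H} → run B
t=9: ready={B,D,F,G,H} → run B
t=10: ready={B,D,F,G,H} → run B
t=11: ready={D,F,G,H} → run G
t=12: ready={D,F,G,H} → run G
t=13: ready={D,F,G,H} → run G
t=14: ready={D,F,G,H} → run G
t=15: ready={D,F,G,H} → run G
t=16: ready={D,F,G,H} → run G
t=17: ready={D,F,H} → run H
t=18: ready={D,F,H} → run H
t=19: ready={D,F} → run D
t=20: ready={D,F} → run D
t=21: ready={D,F} → run D
t=22: ready={D,F} → run D
t=23: ready={D,F} → run D
t=24: ready={D,F} → run D
t=25: ready={F} → run F
t=26: ready={F} → run F
t=27: ready={F} → run F
t=28: ready={F} → run F
t=29: ready={F} → run F
t=30: (idle)
t=31: (idle)
t=32: (idle)
t=33: (idle)
t=34: (idle)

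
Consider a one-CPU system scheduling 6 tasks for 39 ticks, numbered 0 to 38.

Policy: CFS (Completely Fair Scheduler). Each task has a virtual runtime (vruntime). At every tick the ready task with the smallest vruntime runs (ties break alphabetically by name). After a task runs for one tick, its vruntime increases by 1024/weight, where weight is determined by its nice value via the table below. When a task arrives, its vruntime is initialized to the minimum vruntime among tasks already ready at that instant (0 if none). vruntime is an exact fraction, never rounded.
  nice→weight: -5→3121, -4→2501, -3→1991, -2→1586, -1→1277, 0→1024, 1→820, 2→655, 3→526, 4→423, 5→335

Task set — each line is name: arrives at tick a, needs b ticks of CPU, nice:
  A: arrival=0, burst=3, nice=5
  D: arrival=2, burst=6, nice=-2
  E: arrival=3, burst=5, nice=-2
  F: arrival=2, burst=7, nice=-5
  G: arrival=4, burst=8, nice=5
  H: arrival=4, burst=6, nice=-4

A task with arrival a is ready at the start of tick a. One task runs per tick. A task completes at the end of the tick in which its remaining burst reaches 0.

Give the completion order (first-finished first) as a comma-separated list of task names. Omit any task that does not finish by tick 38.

t=0: vr[A=0] → run A
t=1: vr[A=1024/335] → run A
t=2: vr[A=2048/335 D=2048/335 F=2048/335] → run A
t=3: vr[D=2048/335 E=2048/335 F=2048/335] → run D
t=4: vr[D=1795584/265655 E=2048/335 F=2048/335 G=2048/335 H=2048/335] → run E
t=5: vr[D=1795584/265655 E=1795584/265655 F=2048/335 G=2048/335 H=2048/335] → run F
t=6: vr[D=1795584/265655 E=1795584/265655 F=6734848/1045535 G=2048/335 H=2048/335] → run G
t=7: vr[D=1795584/265655 E=1795584/265655 F=6734848/1045535 G=3072/335 H=2048/335] → run H
t=8: vr[D=1795584/265655 E=1795584/265655 F=6734848/1045535 G=3072/335 H=5465088/837835] → run F
t=9: vr[D=1795584/265655 E=1795584/265655 F=7077888/1045535 G=3072/335 H=5465088/837835] → run H
t=10: vr[D=1795584/265655 E=1795584/265655 F=7077888/1045535 G=3072/335 H=5808128/837835] → run D
t=11: vr[D=1967104/265655 E=1795584/265655 F=7077888/1045535 G=3072/335 H=5808128/837835] → run E
t=12: vr[D=1967104/265655 E=1967104/265655 F=7077888/1045535 G=3072/335 H=5808128/837835] → run F
t=13: vr[D=1967104/265655 E=1967104/265655 F=7420928/1045535 G=3072/335 H=5808128/837835] → run H
t=14: vr[D=1967104/265655 E=1967104/265655 F=7420928/1045535 G=3072/335 H=6151168/837835] → run F
t=15: vr[D=1967104/265655 E=1967104/265655 F=7763968/1045535 G=3072/335 H=6151168/837835] → run H
t=16: vr[D=1967104/265655 E=1967104/265655 F=7763968/1045535 G=3072/335 H=6494208/837835] → run D
t=17: vr[D=2138624/265655 E=1967104/265655 F=7763968/1045535 G=3072/335 H=6494208/837835] → run E
t=18: vr[D=2138624/265655 E=2138624/265655 F=7763968/1045535 G=3072/335 H=6494208/837835] → run F
t=19: vr[D=2138624/265655 E=2138624/265655 F=8107008/1045535 G=3072/335 H=6494208/837835] → run H
t=20: vr[D=2138624/265655 E=2138624/265655 F=8107008/1045535 G=3072/335 H=6837248/837835] → run F
t=21: vr[D=2138624/265655 E=2138624/265655 F=8450048/1045535 G=3072/335 H=6837248/837835] → run D
t=22: vr[D=2310144/265655 E=2138624/265655 F=8450048/1045535 G=3072/335 H=6837248/837835] → run E
t=23: vr[D=2310144/265655 E=2310144/265655 F=8450048/1045535 G=3072/335 H=6837248/837835] → run F
t=24: vr[D=2310144/265655 E=2310144/265655 G=3072/335 H=6837248/837835] → run H
t=25: vr[D=2310144/265655 E=2310144/265655 G=3072/335] → run D
t=26: vr[D=2481664/265655 E=2310144/265655 G=3072/335] → run E
t=27: vr[D=2481664/265655 G=3072/335] → run G
t=28: vr[D=2481664/265655 G=4096/335] → run D
t=29: vr[G=4096/335] → run G
t=30: vr[G=1024/67] → run G
t=31: vr[G=6144/335] → run G
t=32: vr[G=7168/335] → run G
t=33: vr[G=8192/335] → run G
t=34: vr[G=9216/335] → run G
t=35: (idle)
t=36: (idle)
t=37: (idle)
t=38: (idle)

completion order = A, F, H, E, D, G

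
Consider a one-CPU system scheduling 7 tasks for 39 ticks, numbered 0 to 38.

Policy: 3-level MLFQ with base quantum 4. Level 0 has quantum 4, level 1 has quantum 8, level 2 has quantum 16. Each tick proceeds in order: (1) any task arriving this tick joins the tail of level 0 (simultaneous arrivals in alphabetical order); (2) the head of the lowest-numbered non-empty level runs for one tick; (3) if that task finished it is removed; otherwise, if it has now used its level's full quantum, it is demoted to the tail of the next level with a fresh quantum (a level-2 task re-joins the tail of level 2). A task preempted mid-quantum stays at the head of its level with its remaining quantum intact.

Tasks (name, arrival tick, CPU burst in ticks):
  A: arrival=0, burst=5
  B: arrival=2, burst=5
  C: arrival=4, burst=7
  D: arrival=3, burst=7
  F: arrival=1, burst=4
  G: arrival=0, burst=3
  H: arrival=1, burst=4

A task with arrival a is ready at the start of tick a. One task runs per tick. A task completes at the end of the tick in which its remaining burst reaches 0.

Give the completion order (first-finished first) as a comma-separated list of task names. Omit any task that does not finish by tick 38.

completion order = G, F, H, A, B, D, C

t=0: L0/L1/L2 = AG/-/- → run A
t=1: L0/L1/L2 = AGFH/-/- → run A
t=2: L0/L1/L2 = AGFHB/-/- → run A
t=3: L0/L1/L2 = AGFHBD/-/- → run A
t=4: L0/L1/L2 = GFHBDC/A/- → run G
t=5: L0/L1/L2 = GFHBDC/A/- → run G
t=6: L0/L1/L2 = GFHBDC/A/- → run G
t=7: L0/L1/L2 = FHBDC/A/- → run F
t=8: L0/L1/L2 = FHBDC/A/- → run F
t=9: L0/L1/L2 = FHBDC/A/- → run F
t=10: L0/L1/L2 = FHBDC/A/- → run F
t=11: L0/L1/L2 = HBDC/A/- → run H
t=12: L0/L1/L2 = HBDC/A/- → run H
t=13: L0/L1/L2 = HBDC/A/- → run H
t=14: L0/L1/L2 = HBDC/A/- → run H
t=15: L0/L1/L2 = BDC/A/- → run B
t=16: L0/L1/L2 = BDC/A/- → run B
t=17: L0/L1/L2 = BDC/A/- → run B
t=18: L0/L1/L2 = BDC/A/- → run B
t=19: L0/L1/L2 = DC/AB/- → run D
t=20: L0/L1/L2 = DC/AB/- → run D
t=21: L0/L1/L2 = DC/AB/- → run D
t=22: L0/L1/L2 = DC/AB/- → run D
t=23: L0/L1/L2 = C/ABD/- → run C
t=24: L0/L1/L2 = C/ABD/- → run C
t=25: L0/L1/L2 = C/ABD/- → run C
t=26: L0/L1/L2 = C/ABD/- → run C
t=27: L0/L1/L2 = -/ABDC/- → run A
t=28: L0/L1/L2 = -/BDC/- → run B
t=29: L0/L1/L2 = -/DC/- → run D
t=30: L0/L1/L2 = -/DC/- → run D
t=31: L0/L1/L2 = -/DC/- → run D
t=32: L0/L1/L2 = -/C/- → run C
t=33: L0/L1/L2 = -/C/- → run C
t=34: L0/L1/L2 = -/C/- → run C
t=35: (idle)
t=36: (idle)
t=37: (idle)
t=38: (idle)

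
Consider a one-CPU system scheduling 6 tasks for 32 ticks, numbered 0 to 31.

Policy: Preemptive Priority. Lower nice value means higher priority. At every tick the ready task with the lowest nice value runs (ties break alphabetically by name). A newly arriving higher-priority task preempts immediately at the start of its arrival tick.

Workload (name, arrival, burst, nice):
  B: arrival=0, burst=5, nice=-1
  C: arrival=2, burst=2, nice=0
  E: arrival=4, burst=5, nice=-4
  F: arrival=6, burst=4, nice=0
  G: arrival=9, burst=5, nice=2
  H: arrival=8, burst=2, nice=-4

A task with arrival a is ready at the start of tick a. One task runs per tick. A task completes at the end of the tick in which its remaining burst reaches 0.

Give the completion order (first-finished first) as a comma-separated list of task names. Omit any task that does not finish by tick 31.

t=0: ready={B} → run B
t=1: ready={B} → run B
t=2: ready={B,C} → run B
t=3: ready={B,C} → run B
t=4: ready={B,C,E} → run E
t=5: ready={B,C,E} → run E
t=6: ready={B,C,E,F} → run E
t=7: ready={B,C,E,F} → run E
t=8: ready={B,C,E,F,H} → run E
t=9: ready={B,C,F,G,H} → run H
t=10: ready={B,C,F,G,H} → run H
t=11: ready={B,C,F,G} → run B
t=12: ready={C,F,G} → run C
t=13: ready={C,F,G} → run C
t=14: ready={F,G} → run F
t=15: ready={F,G} → run F
t=16: ready={F,G} → run F
t=17: ready={F,G} → run F
t=18: ready={G} → run G
t=19: ready={G} → run G
t=20: ready={G} → run G
t=21: ready={G} → run G
t=22: ready={G} → run G
t=23: (idle)
t=24: (idle)
t=25: (idle)
t=26: (idle)
t=27: (idle)
t=28: (idle)
t=29: (idle)
t=30: (idle)
t=31: (idle)

completion order = E, H, B, C, F, G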